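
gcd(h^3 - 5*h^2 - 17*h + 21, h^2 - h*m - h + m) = h - 1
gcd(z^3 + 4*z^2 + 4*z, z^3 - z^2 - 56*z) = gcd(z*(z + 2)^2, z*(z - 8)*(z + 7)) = z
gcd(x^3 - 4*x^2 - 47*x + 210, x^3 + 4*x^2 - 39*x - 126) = x^2 + x - 42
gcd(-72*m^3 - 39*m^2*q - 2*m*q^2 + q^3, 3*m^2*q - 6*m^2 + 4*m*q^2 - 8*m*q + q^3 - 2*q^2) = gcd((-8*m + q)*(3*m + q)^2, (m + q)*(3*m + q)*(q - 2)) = 3*m + q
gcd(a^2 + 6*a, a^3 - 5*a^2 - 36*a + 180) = a + 6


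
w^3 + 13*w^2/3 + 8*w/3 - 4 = (w - 2/3)*(w + 2)*(w + 3)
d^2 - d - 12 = (d - 4)*(d + 3)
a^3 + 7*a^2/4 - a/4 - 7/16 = (a - 1/2)*(a + 1/2)*(a + 7/4)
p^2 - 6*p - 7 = (p - 7)*(p + 1)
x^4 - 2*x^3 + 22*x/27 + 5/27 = (x - 5/3)*(x - 1)*(x + 1/3)^2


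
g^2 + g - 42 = (g - 6)*(g + 7)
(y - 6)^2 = y^2 - 12*y + 36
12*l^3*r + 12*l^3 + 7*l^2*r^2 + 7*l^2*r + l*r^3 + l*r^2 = (3*l + r)*(4*l + r)*(l*r + l)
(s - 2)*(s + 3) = s^2 + s - 6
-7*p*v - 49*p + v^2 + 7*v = (-7*p + v)*(v + 7)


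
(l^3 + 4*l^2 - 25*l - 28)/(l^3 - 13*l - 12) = (l + 7)/(l + 3)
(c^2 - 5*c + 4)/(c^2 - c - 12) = (c - 1)/(c + 3)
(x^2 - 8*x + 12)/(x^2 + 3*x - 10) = (x - 6)/(x + 5)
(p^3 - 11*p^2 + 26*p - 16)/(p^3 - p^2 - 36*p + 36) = (p^2 - 10*p + 16)/(p^2 - 36)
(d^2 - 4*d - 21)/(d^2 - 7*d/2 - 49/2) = 2*(d + 3)/(2*d + 7)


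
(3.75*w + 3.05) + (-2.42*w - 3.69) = 1.33*w - 0.64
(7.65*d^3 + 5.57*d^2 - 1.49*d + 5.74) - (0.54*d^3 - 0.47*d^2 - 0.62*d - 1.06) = 7.11*d^3 + 6.04*d^2 - 0.87*d + 6.8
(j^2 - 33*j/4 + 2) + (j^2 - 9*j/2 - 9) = 2*j^2 - 51*j/4 - 7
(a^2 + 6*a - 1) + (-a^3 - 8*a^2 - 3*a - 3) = -a^3 - 7*a^2 + 3*a - 4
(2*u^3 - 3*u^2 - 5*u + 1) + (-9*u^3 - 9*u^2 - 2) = -7*u^3 - 12*u^2 - 5*u - 1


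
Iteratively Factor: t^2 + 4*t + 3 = (t + 3)*(t + 1)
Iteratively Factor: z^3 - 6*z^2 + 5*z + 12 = (z - 4)*(z^2 - 2*z - 3) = (z - 4)*(z - 3)*(z + 1)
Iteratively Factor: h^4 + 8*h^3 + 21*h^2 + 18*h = (h + 3)*(h^3 + 5*h^2 + 6*h) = h*(h + 3)*(h^2 + 5*h + 6) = h*(h + 2)*(h + 3)*(h + 3)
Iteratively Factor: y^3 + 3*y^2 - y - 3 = (y - 1)*(y^2 + 4*y + 3) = (y - 1)*(y + 3)*(y + 1)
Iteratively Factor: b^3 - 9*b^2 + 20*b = (b - 4)*(b^2 - 5*b) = b*(b - 4)*(b - 5)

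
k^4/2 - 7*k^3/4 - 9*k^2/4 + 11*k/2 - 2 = (k/2 + 1)*(k - 4)*(k - 1)*(k - 1/2)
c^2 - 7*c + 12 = (c - 4)*(c - 3)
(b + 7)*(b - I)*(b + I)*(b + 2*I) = b^4 + 7*b^3 + 2*I*b^3 + b^2 + 14*I*b^2 + 7*b + 2*I*b + 14*I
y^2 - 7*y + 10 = (y - 5)*(y - 2)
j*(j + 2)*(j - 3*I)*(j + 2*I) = j^4 + 2*j^3 - I*j^3 + 6*j^2 - 2*I*j^2 + 12*j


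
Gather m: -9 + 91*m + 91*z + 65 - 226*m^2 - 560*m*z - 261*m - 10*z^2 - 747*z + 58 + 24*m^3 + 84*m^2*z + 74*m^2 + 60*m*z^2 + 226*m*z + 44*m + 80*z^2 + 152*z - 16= 24*m^3 + m^2*(84*z - 152) + m*(60*z^2 - 334*z - 126) + 70*z^2 - 504*z + 98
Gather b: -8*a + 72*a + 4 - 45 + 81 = 64*a + 40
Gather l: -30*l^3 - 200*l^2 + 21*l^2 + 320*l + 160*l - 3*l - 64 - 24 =-30*l^3 - 179*l^2 + 477*l - 88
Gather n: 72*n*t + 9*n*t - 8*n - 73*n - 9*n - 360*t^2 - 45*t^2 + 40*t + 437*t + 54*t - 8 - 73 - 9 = n*(81*t - 90) - 405*t^2 + 531*t - 90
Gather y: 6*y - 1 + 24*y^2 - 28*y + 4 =24*y^2 - 22*y + 3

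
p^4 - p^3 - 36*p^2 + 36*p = p*(p - 6)*(p - 1)*(p + 6)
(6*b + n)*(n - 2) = 6*b*n - 12*b + n^2 - 2*n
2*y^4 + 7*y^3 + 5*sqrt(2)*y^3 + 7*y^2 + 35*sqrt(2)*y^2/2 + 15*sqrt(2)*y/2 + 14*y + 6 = (y + 3)*(y + 2*sqrt(2))*(sqrt(2)*y + 1)*(sqrt(2)*y + sqrt(2)/2)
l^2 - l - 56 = (l - 8)*(l + 7)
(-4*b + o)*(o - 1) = -4*b*o + 4*b + o^2 - o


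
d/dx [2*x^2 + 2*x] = 4*x + 2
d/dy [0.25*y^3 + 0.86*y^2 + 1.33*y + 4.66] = 0.75*y^2 + 1.72*y + 1.33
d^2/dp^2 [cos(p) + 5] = -cos(p)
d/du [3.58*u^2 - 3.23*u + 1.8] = 7.16*u - 3.23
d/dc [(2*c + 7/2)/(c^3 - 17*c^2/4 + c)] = 4*(-16*c^3 - 8*c^2 + 119*c - 14)/(c^2*(16*c^4 - 136*c^3 + 321*c^2 - 136*c + 16))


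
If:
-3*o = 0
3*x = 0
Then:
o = 0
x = 0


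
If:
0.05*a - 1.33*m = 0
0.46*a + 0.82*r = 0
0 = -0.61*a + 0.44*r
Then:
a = 0.00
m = 0.00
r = 0.00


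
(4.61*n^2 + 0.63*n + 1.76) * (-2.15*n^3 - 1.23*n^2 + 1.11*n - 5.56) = -9.9115*n^5 - 7.0248*n^4 + 0.558200000000001*n^3 - 27.0971*n^2 - 1.5492*n - 9.7856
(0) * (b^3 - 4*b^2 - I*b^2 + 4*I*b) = 0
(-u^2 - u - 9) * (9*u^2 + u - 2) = -9*u^4 - 10*u^3 - 80*u^2 - 7*u + 18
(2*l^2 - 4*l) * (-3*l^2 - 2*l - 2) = -6*l^4 + 8*l^3 + 4*l^2 + 8*l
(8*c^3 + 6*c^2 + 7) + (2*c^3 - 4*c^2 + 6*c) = 10*c^3 + 2*c^2 + 6*c + 7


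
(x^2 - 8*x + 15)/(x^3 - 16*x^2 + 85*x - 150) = (x - 3)/(x^2 - 11*x + 30)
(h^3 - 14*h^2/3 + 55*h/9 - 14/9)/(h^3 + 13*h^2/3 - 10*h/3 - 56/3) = (9*h^2 - 24*h + 7)/(3*(3*h^2 + 19*h + 28))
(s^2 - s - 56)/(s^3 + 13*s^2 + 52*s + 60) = (s^2 - s - 56)/(s^3 + 13*s^2 + 52*s + 60)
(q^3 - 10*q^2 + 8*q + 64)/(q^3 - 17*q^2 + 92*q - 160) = (q + 2)/(q - 5)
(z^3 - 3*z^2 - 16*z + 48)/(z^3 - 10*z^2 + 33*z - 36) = (z + 4)/(z - 3)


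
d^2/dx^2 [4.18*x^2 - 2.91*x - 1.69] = 8.36000000000000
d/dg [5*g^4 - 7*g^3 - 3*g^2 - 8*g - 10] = 20*g^3 - 21*g^2 - 6*g - 8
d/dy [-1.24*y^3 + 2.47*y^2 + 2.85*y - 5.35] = -3.72*y^2 + 4.94*y + 2.85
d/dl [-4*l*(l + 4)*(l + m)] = -12*l^2 - 8*l*m - 32*l - 16*m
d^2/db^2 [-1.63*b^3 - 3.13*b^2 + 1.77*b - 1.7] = -9.78*b - 6.26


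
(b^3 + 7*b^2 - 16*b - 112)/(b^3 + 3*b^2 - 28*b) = (b + 4)/b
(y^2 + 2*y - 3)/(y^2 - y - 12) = (y - 1)/(y - 4)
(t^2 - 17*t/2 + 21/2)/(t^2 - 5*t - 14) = (t - 3/2)/(t + 2)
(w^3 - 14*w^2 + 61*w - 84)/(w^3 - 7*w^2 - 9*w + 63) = (w - 4)/(w + 3)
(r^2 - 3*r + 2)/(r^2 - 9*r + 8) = (r - 2)/(r - 8)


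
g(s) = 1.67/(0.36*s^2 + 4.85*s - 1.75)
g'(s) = 1.67*(-0.72*s - 4.85)/(0.36*s^2 + 4.85*s - 1.75)^2 = (-1.2024*s - 8.0995)/(0.36*s^2 + 4.85*s - 1.75)^2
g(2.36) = 0.14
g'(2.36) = -0.08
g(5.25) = 0.05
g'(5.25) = -0.01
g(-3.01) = -0.13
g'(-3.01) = -0.03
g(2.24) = 0.15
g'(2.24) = -0.09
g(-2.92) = -0.13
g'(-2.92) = -0.03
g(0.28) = -4.59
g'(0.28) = -63.75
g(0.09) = -1.27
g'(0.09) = -4.78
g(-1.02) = -0.26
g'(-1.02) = -0.17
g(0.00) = -0.95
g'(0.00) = -2.64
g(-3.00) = -0.13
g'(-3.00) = -0.03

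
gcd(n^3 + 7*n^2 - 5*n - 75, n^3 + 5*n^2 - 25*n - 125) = n^2 + 10*n + 25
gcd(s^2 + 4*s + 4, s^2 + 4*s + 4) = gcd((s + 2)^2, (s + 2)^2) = s^2 + 4*s + 4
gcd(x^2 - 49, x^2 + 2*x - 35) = x + 7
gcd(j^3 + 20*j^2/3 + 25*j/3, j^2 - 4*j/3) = j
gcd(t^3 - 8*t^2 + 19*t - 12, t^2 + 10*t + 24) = 1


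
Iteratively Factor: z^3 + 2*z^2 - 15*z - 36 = (z + 3)*(z^2 - z - 12) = (z + 3)^2*(z - 4)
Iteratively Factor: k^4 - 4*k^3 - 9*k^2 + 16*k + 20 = (k + 1)*(k^3 - 5*k^2 - 4*k + 20) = (k - 2)*(k + 1)*(k^2 - 3*k - 10) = (k - 2)*(k + 1)*(k + 2)*(k - 5)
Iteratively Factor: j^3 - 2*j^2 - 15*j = (j - 5)*(j^2 + 3*j) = (j - 5)*(j + 3)*(j)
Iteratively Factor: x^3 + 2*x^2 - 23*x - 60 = (x + 3)*(x^2 - x - 20) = (x + 3)*(x + 4)*(x - 5)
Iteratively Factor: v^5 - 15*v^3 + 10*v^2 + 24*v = (v - 3)*(v^4 + 3*v^3 - 6*v^2 - 8*v) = (v - 3)*(v - 2)*(v^3 + 5*v^2 + 4*v) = (v - 3)*(v - 2)*(v + 4)*(v^2 + v) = (v - 3)*(v - 2)*(v + 1)*(v + 4)*(v)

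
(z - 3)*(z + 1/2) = z^2 - 5*z/2 - 3/2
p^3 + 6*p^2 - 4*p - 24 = (p - 2)*(p + 2)*(p + 6)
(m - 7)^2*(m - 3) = m^3 - 17*m^2 + 91*m - 147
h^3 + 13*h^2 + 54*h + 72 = (h + 3)*(h + 4)*(h + 6)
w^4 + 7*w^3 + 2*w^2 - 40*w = w*(w - 2)*(w + 4)*(w + 5)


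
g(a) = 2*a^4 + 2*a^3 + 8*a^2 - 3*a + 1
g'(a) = 8*a^3 + 6*a^2 + 16*a - 3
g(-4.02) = 534.73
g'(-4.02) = -490.08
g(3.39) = 424.82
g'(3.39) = 431.86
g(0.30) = 0.89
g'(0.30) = 2.56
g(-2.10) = 62.95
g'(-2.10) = -84.23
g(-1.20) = 16.81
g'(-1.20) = -27.38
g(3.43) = 442.36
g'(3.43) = 445.30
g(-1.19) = 16.54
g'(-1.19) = -27.02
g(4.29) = 970.69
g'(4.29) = 807.69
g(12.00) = 46045.00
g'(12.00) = 14877.00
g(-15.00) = 96346.00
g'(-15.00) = -25893.00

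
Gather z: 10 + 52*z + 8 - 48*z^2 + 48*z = -48*z^2 + 100*z + 18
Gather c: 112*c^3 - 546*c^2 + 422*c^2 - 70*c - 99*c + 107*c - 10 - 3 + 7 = 112*c^3 - 124*c^2 - 62*c - 6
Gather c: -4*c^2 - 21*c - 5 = -4*c^2 - 21*c - 5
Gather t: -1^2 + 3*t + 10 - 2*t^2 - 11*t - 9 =-2*t^2 - 8*t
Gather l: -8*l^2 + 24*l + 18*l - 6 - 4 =-8*l^2 + 42*l - 10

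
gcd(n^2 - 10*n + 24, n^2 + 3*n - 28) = n - 4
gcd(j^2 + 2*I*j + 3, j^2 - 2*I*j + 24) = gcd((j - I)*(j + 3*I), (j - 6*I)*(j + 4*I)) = 1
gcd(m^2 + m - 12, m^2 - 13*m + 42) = 1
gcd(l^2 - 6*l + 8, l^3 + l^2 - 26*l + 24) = l - 4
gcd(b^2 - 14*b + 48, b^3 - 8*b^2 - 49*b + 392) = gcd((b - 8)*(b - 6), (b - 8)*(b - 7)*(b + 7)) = b - 8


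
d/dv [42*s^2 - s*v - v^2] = -s - 2*v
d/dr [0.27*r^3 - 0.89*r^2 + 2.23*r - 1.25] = 0.81*r^2 - 1.78*r + 2.23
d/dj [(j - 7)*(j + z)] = 2*j + z - 7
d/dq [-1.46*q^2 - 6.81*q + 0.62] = -2.92*q - 6.81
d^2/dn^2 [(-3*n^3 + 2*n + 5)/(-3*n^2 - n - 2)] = 2*(-33*n^3 - 117*n^2 + 27*n + 29)/(27*n^6 + 27*n^5 + 63*n^4 + 37*n^3 + 42*n^2 + 12*n + 8)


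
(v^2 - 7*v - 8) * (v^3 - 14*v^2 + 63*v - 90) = v^5 - 21*v^4 + 153*v^3 - 419*v^2 + 126*v + 720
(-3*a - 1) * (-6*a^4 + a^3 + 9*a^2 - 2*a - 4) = 18*a^5 + 3*a^4 - 28*a^3 - 3*a^2 + 14*a + 4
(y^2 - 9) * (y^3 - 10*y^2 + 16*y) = y^5 - 10*y^4 + 7*y^3 + 90*y^2 - 144*y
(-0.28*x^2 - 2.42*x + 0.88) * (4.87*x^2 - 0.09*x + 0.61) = -1.3636*x^4 - 11.7602*x^3 + 4.3326*x^2 - 1.5554*x + 0.5368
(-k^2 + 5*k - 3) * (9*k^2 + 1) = -9*k^4 + 45*k^3 - 28*k^2 + 5*k - 3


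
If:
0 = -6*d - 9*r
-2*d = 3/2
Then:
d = -3/4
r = 1/2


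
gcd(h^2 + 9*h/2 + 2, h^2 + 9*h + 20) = h + 4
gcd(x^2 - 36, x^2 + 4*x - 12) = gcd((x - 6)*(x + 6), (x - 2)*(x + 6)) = x + 6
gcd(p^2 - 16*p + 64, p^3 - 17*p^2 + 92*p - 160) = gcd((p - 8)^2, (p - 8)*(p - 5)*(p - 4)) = p - 8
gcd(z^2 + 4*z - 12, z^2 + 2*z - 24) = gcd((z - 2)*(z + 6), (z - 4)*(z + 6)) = z + 6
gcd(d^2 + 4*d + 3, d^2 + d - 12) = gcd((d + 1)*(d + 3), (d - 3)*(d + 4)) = 1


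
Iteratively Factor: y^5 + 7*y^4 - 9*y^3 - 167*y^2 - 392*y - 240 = (y + 3)*(y^4 + 4*y^3 - 21*y^2 - 104*y - 80) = (y - 5)*(y + 3)*(y^3 + 9*y^2 + 24*y + 16) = (y - 5)*(y + 1)*(y + 3)*(y^2 + 8*y + 16) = (y - 5)*(y + 1)*(y + 3)*(y + 4)*(y + 4)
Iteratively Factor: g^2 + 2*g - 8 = (g + 4)*(g - 2)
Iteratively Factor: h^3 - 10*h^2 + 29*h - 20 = (h - 4)*(h^2 - 6*h + 5) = (h - 5)*(h - 4)*(h - 1)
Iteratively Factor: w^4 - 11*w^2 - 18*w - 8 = (w + 2)*(w^3 - 2*w^2 - 7*w - 4) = (w + 1)*(w + 2)*(w^2 - 3*w - 4) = (w + 1)^2*(w + 2)*(w - 4)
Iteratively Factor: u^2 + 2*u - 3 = (u - 1)*(u + 3)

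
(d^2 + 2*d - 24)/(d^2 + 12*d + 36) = (d - 4)/(d + 6)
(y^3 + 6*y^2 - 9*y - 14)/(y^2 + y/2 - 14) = 2*(y^3 + 6*y^2 - 9*y - 14)/(2*y^2 + y - 28)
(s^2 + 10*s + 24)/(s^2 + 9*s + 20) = (s + 6)/(s + 5)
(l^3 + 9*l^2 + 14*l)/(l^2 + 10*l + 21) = l*(l + 2)/(l + 3)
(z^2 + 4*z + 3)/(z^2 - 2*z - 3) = (z + 3)/(z - 3)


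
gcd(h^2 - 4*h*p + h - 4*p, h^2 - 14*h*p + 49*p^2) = 1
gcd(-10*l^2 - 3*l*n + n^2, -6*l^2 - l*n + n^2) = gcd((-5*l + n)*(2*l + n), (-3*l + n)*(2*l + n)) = 2*l + n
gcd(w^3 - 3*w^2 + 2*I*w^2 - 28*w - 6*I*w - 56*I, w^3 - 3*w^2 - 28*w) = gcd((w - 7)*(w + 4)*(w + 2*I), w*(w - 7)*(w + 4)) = w^2 - 3*w - 28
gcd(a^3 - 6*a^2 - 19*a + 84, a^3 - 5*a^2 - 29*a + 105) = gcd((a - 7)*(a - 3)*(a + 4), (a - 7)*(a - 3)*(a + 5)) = a^2 - 10*a + 21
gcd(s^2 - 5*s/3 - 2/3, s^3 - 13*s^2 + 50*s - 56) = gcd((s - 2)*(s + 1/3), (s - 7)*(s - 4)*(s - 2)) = s - 2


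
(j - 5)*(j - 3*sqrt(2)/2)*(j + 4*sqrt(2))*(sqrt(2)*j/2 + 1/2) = sqrt(2)*j^4/2 - 5*sqrt(2)*j^3/2 + 3*j^3 - 15*j^2 - 19*sqrt(2)*j^2/4 - 6*j + 95*sqrt(2)*j/4 + 30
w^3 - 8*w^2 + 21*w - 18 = (w - 3)^2*(w - 2)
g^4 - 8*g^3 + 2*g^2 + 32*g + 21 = (g - 7)*(g - 3)*(g + 1)^2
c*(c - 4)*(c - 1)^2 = c^4 - 6*c^3 + 9*c^2 - 4*c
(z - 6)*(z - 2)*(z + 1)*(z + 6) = z^4 - z^3 - 38*z^2 + 36*z + 72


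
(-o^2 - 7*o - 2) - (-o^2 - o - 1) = -6*o - 1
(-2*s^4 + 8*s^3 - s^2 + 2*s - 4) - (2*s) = -2*s^4 + 8*s^3 - s^2 - 4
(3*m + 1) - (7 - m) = 4*m - 6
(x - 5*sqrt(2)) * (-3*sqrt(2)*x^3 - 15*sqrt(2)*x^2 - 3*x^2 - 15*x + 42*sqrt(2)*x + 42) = -3*sqrt(2)*x^4 - 15*sqrt(2)*x^3 + 27*x^3 + 57*sqrt(2)*x^2 + 135*x^2 - 378*x + 75*sqrt(2)*x - 210*sqrt(2)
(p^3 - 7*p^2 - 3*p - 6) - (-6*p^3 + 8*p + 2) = 7*p^3 - 7*p^2 - 11*p - 8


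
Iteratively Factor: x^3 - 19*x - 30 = (x + 3)*(x^2 - 3*x - 10) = (x - 5)*(x + 3)*(x + 2)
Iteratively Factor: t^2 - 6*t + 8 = (t - 2)*(t - 4)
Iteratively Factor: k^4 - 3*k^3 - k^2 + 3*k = (k - 3)*(k^3 - k) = (k - 3)*(k + 1)*(k^2 - k) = (k - 3)*(k - 1)*(k + 1)*(k)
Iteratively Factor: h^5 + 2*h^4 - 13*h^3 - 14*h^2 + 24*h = (h - 3)*(h^4 + 5*h^3 + 2*h^2 - 8*h) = (h - 3)*(h - 1)*(h^3 + 6*h^2 + 8*h) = h*(h - 3)*(h - 1)*(h^2 + 6*h + 8) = h*(h - 3)*(h - 1)*(h + 4)*(h + 2)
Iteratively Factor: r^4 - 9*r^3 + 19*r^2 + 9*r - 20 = (r - 4)*(r^3 - 5*r^2 - r + 5) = (r - 4)*(r + 1)*(r^2 - 6*r + 5) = (r - 4)*(r - 1)*(r + 1)*(r - 5)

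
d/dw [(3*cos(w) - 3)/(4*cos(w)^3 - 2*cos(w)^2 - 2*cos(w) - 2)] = 6*(7*sin(w)^2 + 5*cos(w) + cos(3*w) - 5)*sin(w)/(2*sin(w)^2 + cos(w) + cos(3*w) - 4)^2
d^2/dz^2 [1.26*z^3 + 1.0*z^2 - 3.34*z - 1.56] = 7.56*z + 2.0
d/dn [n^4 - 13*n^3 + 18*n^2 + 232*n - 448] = 4*n^3 - 39*n^2 + 36*n + 232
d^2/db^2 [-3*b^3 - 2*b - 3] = -18*b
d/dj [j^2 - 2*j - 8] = 2*j - 2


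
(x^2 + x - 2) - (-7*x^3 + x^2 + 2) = 7*x^3 + x - 4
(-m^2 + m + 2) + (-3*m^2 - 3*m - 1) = -4*m^2 - 2*m + 1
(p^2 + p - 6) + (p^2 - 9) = 2*p^2 + p - 15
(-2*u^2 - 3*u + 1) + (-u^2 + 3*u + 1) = 2 - 3*u^2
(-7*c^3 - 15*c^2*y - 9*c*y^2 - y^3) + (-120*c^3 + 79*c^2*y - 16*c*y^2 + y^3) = -127*c^3 + 64*c^2*y - 25*c*y^2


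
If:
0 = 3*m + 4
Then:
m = -4/3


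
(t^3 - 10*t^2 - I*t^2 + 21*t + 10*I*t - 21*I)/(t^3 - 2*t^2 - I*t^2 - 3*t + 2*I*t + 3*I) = (t - 7)/(t + 1)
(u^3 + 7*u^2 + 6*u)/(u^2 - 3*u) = (u^2 + 7*u + 6)/(u - 3)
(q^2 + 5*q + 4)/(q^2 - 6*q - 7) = (q + 4)/(q - 7)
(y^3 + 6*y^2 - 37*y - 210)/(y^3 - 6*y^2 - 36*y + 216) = (y^2 + 12*y + 35)/(y^2 - 36)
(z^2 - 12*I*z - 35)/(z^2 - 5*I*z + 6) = (z^2 - 12*I*z - 35)/(z^2 - 5*I*z + 6)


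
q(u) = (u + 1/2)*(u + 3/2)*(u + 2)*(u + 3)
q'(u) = (u + 1/2)*(u + 3/2)*(u + 2) + (u + 1/2)*(u + 3/2)*(u + 3) + (u + 1/2)*(u + 2)*(u + 3) + (u + 3/2)*(u + 2)*(u + 3) = 4*u^3 + 21*u^2 + 67*u/2 + 63/4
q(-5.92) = 274.21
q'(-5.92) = -276.49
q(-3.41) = 3.21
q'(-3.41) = -12.90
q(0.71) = 26.89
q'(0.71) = 51.55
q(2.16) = 208.98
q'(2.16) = 226.40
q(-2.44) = -0.45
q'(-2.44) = 0.93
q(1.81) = 140.12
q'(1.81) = 168.90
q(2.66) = 346.72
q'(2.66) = 328.73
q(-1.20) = -0.30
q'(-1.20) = -1.12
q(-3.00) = 0.00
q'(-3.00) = -3.75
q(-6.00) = 297.00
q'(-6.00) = -293.25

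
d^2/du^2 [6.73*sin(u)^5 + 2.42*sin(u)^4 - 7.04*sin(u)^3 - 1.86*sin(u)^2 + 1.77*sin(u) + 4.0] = -168.25*sin(u)^5 - 38.72*sin(u)^4 + 197.96*sin(u)^3 + 36.48*sin(u)^2 - 44.01*sin(u) - 3.72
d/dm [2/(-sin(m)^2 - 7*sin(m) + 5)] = 2*(2*sin(m) + 7)*cos(m)/(sin(m)^2 + 7*sin(m) - 5)^2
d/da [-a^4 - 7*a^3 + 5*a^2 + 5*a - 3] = -4*a^3 - 21*a^2 + 10*a + 5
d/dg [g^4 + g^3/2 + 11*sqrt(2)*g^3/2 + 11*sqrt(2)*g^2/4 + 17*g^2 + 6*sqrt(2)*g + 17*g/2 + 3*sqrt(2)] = 4*g^3 + 3*g^2/2 + 33*sqrt(2)*g^2/2 + 11*sqrt(2)*g/2 + 34*g + 6*sqrt(2) + 17/2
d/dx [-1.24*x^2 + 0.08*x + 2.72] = 0.08 - 2.48*x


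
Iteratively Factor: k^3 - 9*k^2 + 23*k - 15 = (k - 5)*(k^2 - 4*k + 3) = (k - 5)*(k - 1)*(k - 3)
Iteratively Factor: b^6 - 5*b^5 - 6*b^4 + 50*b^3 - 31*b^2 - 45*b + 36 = (b - 1)*(b^5 - 4*b^4 - 10*b^3 + 40*b^2 + 9*b - 36) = (b - 1)^2*(b^4 - 3*b^3 - 13*b^2 + 27*b + 36) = (b - 3)*(b - 1)^2*(b^3 - 13*b - 12) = (b - 3)*(b - 1)^2*(b + 1)*(b^2 - b - 12) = (b - 4)*(b - 3)*(b - 1)^2*(b + 1)*(b + 3)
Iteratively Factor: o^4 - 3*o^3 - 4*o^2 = (o)*(o^3 - 3*o^2 - 4*o) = o*(o - 4)*(o^2 + o) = o^2*(o - 4)*(o + 1)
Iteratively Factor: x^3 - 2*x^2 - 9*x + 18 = (x - 3)*(x^2 + x - 6) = (x - 3)*(x + 3)*(x - 2)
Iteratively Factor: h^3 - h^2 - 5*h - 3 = (h - 3)*(h^2 + 2*h + 1) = (h - 3)*(h + 1)*(h + 1)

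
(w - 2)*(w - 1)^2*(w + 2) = w^4 - 2*w^3 - 3*w^2 + 8*w - 4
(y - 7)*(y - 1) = y^2 - 8*y + 7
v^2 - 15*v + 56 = (v - 8)*(v - 7)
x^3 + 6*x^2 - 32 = (x - 2)*(x + 4)^2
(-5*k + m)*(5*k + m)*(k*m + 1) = -25*k^3*m - 25*k^2 + k*m^3 + m^2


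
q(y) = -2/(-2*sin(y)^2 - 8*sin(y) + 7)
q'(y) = -2*(4*sin(y)*cos(y) + 8*cos(y))/(-2*sin(y)^2 - 8*sin(y) + 7)^2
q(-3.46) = -0.47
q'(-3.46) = 0.95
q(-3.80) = -1.47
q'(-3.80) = 8.98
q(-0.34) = -0.21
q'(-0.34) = -0.14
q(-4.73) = 0.67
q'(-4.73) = -0.05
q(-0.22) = -0.23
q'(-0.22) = -0.19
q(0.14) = -0.34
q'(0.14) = -0.50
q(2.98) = -0.35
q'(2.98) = 0.53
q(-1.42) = -0.15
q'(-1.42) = -0.01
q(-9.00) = -0.20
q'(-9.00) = 0.12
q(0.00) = -0.29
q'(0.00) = -0.33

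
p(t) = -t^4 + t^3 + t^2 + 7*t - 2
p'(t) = -4*t^3 + 3*t^2 + 2*t + 7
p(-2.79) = -96.06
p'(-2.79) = 111.64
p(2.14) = 6.39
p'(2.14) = -14.18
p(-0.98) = -9.76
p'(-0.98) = 11.69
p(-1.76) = -26.27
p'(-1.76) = 34.58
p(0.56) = 2.31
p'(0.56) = 8.36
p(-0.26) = -3.77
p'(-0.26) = 6.75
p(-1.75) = -25.93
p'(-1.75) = 34.12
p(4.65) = -314.82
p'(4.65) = -321.01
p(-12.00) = -22406.00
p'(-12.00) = 7327.00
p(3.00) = -26.00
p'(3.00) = -68.00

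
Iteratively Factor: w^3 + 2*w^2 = (w + 2)*(w^2) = w*(w + 2)*(w)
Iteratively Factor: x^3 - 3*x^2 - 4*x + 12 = (x - 3)*(x^2 - 4) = (x - 3)*(x + 2)*(x - 2)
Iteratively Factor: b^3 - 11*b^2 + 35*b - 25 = (b - 5)*(b^2 - 6*b + 5) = (b - 5)^2*(b - 1)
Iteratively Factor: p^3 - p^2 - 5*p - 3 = (p + 1)*(p^2 - 2*p - 3) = (p + 1)^2*(p - 3)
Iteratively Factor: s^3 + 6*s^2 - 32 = (s + 4)*(s^2 + 2*s - 8) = (s - 2)*(s + 4)*(s + 4)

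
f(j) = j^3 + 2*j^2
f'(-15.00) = 615.00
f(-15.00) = -2925.00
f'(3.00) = 39.00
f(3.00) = 45.00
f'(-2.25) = 6.19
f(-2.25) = -1.27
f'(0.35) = 1.77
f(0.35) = 0.29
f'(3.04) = 39.88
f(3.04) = 46.58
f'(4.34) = 73.87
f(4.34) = 119.42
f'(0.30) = 1.47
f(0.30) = 0.21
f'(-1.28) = -0.20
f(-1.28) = 1.18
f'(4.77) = 87.34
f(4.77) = 154.04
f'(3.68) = 55.35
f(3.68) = 76.92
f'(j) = 3*j^2 + 4*j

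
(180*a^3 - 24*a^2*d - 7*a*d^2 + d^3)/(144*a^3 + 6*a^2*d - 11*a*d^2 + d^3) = (30*a^2 + a*d - d^2)/(24*a^2 + 5*a*d - d^2)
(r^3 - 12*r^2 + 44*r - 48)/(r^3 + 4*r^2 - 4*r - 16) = (r^2 - 10*r + 24)/(r^2 + 6*r + 8)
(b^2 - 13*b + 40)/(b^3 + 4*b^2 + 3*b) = (b^2 - 13*b + 40)/(b*(b^2 + 4*b + 3))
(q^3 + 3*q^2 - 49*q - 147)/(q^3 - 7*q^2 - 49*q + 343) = (q + 3)/(q - 7)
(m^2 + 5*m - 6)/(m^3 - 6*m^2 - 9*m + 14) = (m + 6)/(m^2 - 5*m - 14)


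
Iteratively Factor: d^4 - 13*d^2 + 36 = (d - 3)*(d^3 + 3*d^2 - 4*d - 12) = (d - 3)*(d + 3)*(d^2 - 4) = (d - 3)*(d - 2)*(d + 3)*(d + 2)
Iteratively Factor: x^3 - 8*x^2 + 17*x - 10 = (x - 2)*(x^2 - 6*x + 5) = (x - 5)*(x - 2)*(x - 1)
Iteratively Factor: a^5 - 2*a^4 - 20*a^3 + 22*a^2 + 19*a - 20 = (a - 1)*(a^4 - a^3 - 21*a^2 + a + 20) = (a - 1)*(a + 1)*(a^3 - 2*a^2 - 19*a + 20) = (a - 1)^2*(a + 1)*(a^2 - a - 20) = (a - 5)*(a - 1)^2*(a + 1)*(a + 4)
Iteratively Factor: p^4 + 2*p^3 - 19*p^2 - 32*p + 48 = (p + 3)*(p^3 - p^2 - 16*p + 16) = (p + 3)*(p + 4)*(p^2 - 5*p + 4) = (p - 4)*(p + 3)*(p + 4)*(p - 1)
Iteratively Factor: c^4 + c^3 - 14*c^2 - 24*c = (c + 2)*(c^3 - c^2 - 12*c) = (c - 4)*(c + 2)*(c^2 + 3*c) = c*(c - 4)*(c + 2)*(c + 3)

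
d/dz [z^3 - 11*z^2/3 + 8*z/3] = 3*z^2 - 22*z/3 + 8/3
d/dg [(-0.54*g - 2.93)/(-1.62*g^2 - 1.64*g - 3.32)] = (0.8748*g^2 + 0.8856*g - (0.54*g + 2.93)*(3.24*g + 1.64) + 1.7928)/(1.62*g^2 + 1.64*g + 3.32)^2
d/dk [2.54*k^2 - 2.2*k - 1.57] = 5.08*k - 2.2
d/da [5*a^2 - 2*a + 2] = 10*a - 2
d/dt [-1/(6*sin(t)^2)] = cos(t)/(3*sin(t)^3)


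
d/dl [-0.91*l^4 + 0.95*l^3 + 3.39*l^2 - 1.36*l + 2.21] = -3.64*l^3 + 2.85*l^2 + 6.78*l - 1.36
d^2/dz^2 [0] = 0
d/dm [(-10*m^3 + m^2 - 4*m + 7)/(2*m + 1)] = 2*(-20*m^3 - 14*m^2 + m - 9)/(4*m^2 + 4*m + 1)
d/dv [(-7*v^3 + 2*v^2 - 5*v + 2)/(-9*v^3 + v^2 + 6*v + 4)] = (11*v^4 - 174*v^3 - 13*v^2 + 12*v - 32)/(81*v^6 - 18*v^5 - 107*v^4 - 60*v^3 + 44*v^2 + 48*v + 16)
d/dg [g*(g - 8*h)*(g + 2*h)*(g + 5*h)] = 4*g^3 - 3*g^2*h - 92*g*h^2 - 80*h^3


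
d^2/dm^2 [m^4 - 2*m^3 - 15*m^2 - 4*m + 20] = 12*m^2 - 12*m - 30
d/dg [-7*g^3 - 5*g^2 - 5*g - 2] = -21*g^2 - 10*g - 5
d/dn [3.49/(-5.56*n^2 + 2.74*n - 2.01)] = (38.8088*n - 9.5626)/(5.56*n^2 - 2.74*n + 2.01)^2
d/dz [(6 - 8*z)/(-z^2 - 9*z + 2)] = 2*(-4*z^2 + 6*z + 19)/(z^4 + 18*z^3 + 77*z^2 - 36*z + 4)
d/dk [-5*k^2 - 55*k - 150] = -10*k - 55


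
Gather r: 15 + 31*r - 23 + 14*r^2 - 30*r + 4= 14*r^2 + r - 4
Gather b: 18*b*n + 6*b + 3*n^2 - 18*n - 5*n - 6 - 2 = b*(18*n + 6) + 3*n^2 - 23*n - 8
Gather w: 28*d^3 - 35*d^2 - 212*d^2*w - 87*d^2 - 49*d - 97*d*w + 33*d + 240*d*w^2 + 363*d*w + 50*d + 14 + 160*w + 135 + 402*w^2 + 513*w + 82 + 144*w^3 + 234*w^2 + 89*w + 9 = 28*d^3 - 122*d^2 + 34*d + 144*w^3 + w^2*(240*d + 636) + w*(-212*d^2 + 266*d + 762) + 240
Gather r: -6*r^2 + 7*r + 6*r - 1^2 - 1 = -6*r^2 + 13*r - 2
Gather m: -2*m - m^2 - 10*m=-m^2 - 12*m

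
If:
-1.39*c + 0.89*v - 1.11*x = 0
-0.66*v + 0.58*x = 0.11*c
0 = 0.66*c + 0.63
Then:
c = -0.95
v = 4.09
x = 4.48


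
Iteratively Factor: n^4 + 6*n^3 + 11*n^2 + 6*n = (n + 3)*(n^3 + 3*n^2 + 2*n) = n*(n + 3)*(n^2 + 3*n + 2) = n*(n + 1)*(n + 3)*(n + 2)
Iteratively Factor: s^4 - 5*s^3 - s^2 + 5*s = (s)*(s^3 - 5*s^2 - s + 5) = s*(s - 5)*(s^2 - 1) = s*(s - 5)*(s + 1)*(s - 1)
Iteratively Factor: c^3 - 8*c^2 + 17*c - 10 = (c - 1)*(c^2 - 7*c + 10) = (c - 2)*(c - 1)*(c - 5)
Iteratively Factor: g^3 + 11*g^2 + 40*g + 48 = (g + 4)*(g^2 + 7*g + 12) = (g + 3)*(g + 4)*(g + 4)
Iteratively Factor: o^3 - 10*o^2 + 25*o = (o - 5)*(o^2 - 5*o) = o*(o - 5)*(o - 5)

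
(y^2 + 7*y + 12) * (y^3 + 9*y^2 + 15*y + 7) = y^5 + 16*y^4 + 90*y^3 + 220*y^2 + 229*y + 84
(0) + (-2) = -2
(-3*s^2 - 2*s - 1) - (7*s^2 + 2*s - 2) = -10*s^2 - 4*s + 1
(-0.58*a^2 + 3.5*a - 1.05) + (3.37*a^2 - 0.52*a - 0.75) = 2.79*a^2 + 2.98*a - 1.8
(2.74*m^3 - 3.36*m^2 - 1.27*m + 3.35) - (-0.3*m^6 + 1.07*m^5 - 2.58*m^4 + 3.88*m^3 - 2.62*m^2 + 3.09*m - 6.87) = 0.3*m^6 - 1.07*m^5 + 2.58*m^4 - 1.14*m^3 - 0.74*m^2 - 4.36*m + 10.22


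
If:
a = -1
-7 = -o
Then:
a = -1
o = 7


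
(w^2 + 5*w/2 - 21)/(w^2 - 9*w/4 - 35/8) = 4*(w + 6)/(4*w + 5)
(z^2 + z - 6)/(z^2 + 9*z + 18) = (z - 2)/(z + 6)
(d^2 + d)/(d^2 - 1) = d/(d - 1)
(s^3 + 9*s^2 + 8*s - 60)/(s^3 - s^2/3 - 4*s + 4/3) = 3*(s^2 + 11*s + 30)/(3*s^2 + 5*s - 2)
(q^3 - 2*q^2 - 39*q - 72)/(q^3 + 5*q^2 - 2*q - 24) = (q^2 - 5*q - 24)/(q^2 + 2*q - 8)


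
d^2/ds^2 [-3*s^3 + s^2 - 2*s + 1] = 2 - 18*s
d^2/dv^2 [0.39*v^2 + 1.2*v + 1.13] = 0.780000000000000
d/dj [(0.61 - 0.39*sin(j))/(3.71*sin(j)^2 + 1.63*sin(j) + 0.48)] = (1.4469*sin(j)^2 - 4.5262*sin(j) - 1.1815)*cos(j)/(13.7641*sin(j)^4 + 12.0946*sin(j)^3 + 6.2185*sin(j)^2 + 1.5648*sin(j) + 0.2304)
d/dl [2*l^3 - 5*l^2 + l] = 6*l^2 - 10*l + 1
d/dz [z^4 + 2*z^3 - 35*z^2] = 2*z*(2*z^2 + 3*z - 35)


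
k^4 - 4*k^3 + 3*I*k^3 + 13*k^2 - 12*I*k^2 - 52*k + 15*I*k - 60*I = (k - 4)*(k - 3*I)*(k + I)*(k + 5*I)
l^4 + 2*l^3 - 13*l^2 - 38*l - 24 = (l - 4)*(l + 1)*(l + 2)*(l + 3)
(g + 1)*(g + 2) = g^2 + 3*g + 2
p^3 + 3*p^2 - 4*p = p*(p - 1)*(p + 4)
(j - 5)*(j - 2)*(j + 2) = j^3 - 5*j^2 - 4*j + 20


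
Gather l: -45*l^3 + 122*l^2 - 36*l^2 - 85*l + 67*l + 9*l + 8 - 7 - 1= -45*l^3 + 86*l^2 - 9*l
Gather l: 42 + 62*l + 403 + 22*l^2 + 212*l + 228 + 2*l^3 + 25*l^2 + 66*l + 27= 2*l^3 + 47*l^2 + 340*l + 700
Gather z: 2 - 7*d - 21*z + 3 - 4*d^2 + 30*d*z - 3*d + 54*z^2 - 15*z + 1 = -4*d^2 - 10*d + 54*z^2 + z*(30*d - 36) + 6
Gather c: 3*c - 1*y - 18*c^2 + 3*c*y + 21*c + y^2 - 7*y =-18*c^2 + c*(3*y + 24) + y^2 - 8*y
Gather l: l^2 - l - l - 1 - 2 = l^2 - 2*l - 3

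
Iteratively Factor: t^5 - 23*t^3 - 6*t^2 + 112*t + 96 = (t - 4)*(t^4 + 4*t^3 - 7*t^2 - 34*t - 24) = (t - 4)*(t + 1)*(t^3 + 3*t^2 - 10*t - 24) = (t - 4)*(t + 1)*(t + 4)*(t^2 - t - 6) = (t - 4)*(t - 3)*(t + 1)*(t + 4)*(t + 2)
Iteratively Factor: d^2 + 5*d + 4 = (d + 1)*(d + 4)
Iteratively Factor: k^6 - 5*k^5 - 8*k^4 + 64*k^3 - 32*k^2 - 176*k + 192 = (k - 2)*(k^5 - 3*k^4 - 14*k^3 + 36*k^2 + 40*k - 96) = (k - 2)^2*(k^4 - k^3 - 16*k^2 + 4*k + 48) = (k - 2)^2*(k + 2)*(k^3 - 3*k^2 - 10*k + 24) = (k - 2)^2*(k + 2)*(k + 3)*(k^2 - 6*k + 8) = (k - 2)^3*(k + 2)*(k + 3)*(k - 4)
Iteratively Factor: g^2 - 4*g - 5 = (g + 1)*(g - 5)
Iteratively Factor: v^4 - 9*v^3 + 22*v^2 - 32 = (v - 2)*(v^3 - 7*v^2 + 8*v + 16) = (v - 4)*(v - 2)*(v^2 - 3*v - 4) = (v - 4)^2*(v - 2)*(v + 1)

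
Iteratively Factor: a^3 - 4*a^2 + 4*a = (a - 2)*(a^2 - 2*a) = (a - 2)^2*(a)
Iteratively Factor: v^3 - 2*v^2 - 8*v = (v + 2)*(v^2 - 4*v) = (v - 4)*(v + 2)*(v)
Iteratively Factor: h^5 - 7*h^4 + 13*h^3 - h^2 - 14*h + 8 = (h - 4)*(h^4 - 3*h^3 + h^2 + 3*h - 2) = (h - 4)*(h - 2)*(h^3 - h^2 - h + 1) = (h - 4)*(h - 2)*(h - 1)*(h^2 - 1) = (h - 4)*(h - 2)*(h - 1)^2*(h + 1)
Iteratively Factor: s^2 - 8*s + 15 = (s - 3)*(s - 5)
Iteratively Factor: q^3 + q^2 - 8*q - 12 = (q - 3)*(q^2 + 4*q + 4) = (q - 3)*(q + 2)*(q + 2)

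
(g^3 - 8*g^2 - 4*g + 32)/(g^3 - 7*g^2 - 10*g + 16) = (g - 2)/(g - 1)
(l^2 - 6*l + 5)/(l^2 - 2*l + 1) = (l - 5)/(l - 1)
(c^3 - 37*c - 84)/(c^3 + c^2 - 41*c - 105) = (c + 4)/(c + 5)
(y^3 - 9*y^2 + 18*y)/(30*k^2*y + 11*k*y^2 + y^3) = (y^2 - 9*y + 18)/(30*k^2 + 11*k*y + y^2)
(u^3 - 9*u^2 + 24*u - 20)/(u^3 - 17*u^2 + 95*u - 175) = (u^2 - 4*u + 4)/(u^2 - 12*u + 35)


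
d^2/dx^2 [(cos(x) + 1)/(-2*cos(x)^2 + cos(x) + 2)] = (-36*sin(x)^4*cos(x) - 18*sin(x)^4 + 27*sin(x)^2 + 9*cos(x)/2 - 21*cos(3*x)/2 + 2*cos(5*x) - 3)/(2*sin(x)^2 + cos(x))^3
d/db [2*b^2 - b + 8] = 4*b - 1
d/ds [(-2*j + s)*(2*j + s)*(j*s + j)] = j*(-4*j^2 + 3*s^2 + 2*s)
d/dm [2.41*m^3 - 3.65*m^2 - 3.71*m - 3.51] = 7.23*m^2 - 7.3*m - 3.71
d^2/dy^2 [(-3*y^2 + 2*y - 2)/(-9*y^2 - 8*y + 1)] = 14*(-54*y^3 + 81*y^2 + 54*y + 19)/(729*y^6 + 1944*y^5 + 1485*y^4 + 80*y^3 - 165*y^2 + 24*y - 1)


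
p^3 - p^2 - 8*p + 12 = (p - 2)^2*(p + 3)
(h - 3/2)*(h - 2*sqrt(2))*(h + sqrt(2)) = h^3 - 3*h^2/2 - sqrt(2)*h^2 - 4*h + 3*sqrt(2)*h/2 + 6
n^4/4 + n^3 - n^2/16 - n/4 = n*(n/4 + 1)*(n - 1/2)*(n + 1/2)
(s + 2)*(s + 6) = s^2 + 8*s + 12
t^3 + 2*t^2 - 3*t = t*(t - 1)*(t + 3)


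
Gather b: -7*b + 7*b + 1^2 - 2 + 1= 0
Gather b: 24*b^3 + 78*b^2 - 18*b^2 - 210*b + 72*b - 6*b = 24*b^3 + 60*b^2 - 144*b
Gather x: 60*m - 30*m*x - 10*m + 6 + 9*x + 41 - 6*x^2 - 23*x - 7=50*m - 6*x^2 + x*(-30*m - 14) + 40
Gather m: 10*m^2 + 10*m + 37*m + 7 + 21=10*m^2 + 47*m + 28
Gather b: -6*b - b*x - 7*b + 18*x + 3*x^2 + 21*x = b*(-x - 13) + 3*x^2 + 39*x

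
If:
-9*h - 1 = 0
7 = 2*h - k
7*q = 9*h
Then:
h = -1/9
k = -65/9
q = -1/7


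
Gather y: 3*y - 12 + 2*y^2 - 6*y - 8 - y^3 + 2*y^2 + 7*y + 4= -y^3 + 4*y^2 + 4*y - 16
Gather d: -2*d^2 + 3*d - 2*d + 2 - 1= -2*d^2 + d + 1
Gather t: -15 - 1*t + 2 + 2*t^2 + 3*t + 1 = 2*t^2 + 2*t - 12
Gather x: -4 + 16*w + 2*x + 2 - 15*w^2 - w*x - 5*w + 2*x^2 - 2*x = -15*w^2 - w*x + 11*w + 2*x^2 - 2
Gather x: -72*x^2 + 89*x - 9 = -72*x^2 + 89*x - 9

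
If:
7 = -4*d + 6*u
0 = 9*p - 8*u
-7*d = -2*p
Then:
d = 56/157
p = 196/157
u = 441/314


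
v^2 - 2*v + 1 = (v - 1)^2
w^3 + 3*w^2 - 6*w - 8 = (w - 2)*(w + 1)*(w + 4)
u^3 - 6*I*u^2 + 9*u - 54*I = (u - 6*I)*(u - 3*I)*(u + 3*I)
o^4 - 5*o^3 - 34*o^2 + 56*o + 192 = (o - 8)*(o - 3)*(o + 2)*(o + 4)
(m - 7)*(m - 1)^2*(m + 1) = m^4 - 8*m^3 + 6*m^2 + 8*m - 7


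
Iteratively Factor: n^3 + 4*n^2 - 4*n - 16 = (n - 2)*(n^2 + 6*n + 8) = (n - 2)*(n + 2)*(n + 4)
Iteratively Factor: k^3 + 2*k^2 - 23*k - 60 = (k - 5)*(k^2 + 7*k + 12) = (k - 5)*(k + 4)*(k + 3)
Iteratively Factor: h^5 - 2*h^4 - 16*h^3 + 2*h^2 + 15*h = (h - 1)*(h^4 - h^3 - 17*h^2 - 15*h) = (h - 1)*(h + 3)*(h^3 - 4*h^2 - 5*h) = h*(h - 1)*(h + 3)*(h^2 - 4*h - 5) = h*(h - 5)*(h - 1)*(h + 3)*(h + 1)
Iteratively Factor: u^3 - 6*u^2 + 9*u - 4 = (u - 1)*(u^2 - 5*u + 4) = (u - 4)*(u - 1)*(u - 1)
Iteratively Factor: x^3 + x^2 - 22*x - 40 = (x + 4)*(x^2 - 3*x - 10) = (x + 2)*(x + 4)*(x - 5)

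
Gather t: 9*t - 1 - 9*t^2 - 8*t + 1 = -9*t^2 + t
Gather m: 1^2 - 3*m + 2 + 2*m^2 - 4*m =2*m^2 - 7*m + 3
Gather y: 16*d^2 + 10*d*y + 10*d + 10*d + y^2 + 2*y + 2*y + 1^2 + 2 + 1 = 16*d^2 + 20*d + y^2 + y*(10*d + 4) + 4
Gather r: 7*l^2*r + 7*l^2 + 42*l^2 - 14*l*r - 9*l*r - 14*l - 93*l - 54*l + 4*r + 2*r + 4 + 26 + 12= 49*l^2 - 161*l + r*(7*l^2 - 23*l + 6) + 42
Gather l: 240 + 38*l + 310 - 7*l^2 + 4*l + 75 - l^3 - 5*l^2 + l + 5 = -l^3 - 12*l^2 + 43*l + 630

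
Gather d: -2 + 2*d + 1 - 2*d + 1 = 0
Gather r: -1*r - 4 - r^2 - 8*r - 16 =-r^2 - 9*r - 20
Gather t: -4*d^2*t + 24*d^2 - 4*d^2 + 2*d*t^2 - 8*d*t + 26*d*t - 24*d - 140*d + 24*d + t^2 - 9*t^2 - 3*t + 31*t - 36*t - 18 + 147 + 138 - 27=20*d^2 - 140*d + t^2*(2*d - 8) + t*(-4*d^2 + 18*d - 8) + 240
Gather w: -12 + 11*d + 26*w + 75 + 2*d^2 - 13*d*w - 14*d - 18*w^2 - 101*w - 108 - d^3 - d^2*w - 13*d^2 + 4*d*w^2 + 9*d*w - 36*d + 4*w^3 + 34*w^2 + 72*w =-d^3 - 11*d^2 - 39*d + 4*w^3 + w^2*(4*d + 16) + w*(-d^2 - 4*d - 3) - 45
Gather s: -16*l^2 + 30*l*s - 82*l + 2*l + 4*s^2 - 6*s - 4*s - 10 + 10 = -16*l^2 - 80*l + 4*s^2 + s*(30*l - 10)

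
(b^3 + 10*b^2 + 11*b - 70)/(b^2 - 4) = (b^2 + 12*b + 35)/(b + 2)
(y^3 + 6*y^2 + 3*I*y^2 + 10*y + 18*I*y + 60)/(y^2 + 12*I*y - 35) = (y^2 + 2*y*(3 - I) - 12*I)/(y + 7*I)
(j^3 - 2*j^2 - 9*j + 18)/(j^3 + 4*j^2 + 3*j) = (j^2 - 5*j + 6)/(j*(j + 1))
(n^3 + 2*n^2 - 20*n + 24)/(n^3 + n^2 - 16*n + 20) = (n + 6)/(n + 5)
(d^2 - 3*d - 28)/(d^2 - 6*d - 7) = (d + 4)/(d + 1)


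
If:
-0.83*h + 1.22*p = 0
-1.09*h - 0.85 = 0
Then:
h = -0.78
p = -0.53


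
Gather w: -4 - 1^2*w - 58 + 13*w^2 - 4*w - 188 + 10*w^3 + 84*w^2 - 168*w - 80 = 10*w^3 + 97*w^2 - 173*w - 330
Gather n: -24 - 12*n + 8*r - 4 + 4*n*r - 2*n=n*(4*r - 14) + 8*r - 28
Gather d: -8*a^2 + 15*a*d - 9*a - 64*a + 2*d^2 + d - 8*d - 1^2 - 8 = -8*a^2 - 73*a + 2*d^2 + d*(15*a - 7) - 9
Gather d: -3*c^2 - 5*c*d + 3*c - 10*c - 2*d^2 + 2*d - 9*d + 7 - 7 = -3*c^2 - 7*c - 2*d^2 + d*(-5*c - 7)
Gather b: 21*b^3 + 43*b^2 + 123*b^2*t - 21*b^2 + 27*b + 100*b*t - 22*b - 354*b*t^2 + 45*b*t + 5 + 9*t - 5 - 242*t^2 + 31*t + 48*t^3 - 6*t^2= 21*b^3 + b^2*(123*t + 22) + b*(-354*t^2 + 145*t + 5) + 48*t^3 - 248*t^2 + 40*t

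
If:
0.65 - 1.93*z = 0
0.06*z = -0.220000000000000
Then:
No Solution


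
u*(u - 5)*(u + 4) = u^3 - u^2 - 20*u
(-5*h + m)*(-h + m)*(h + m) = 5*h^3 - h^2*m - 5*h*m^2 + m^3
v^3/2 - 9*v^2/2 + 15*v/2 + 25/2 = (v/2 + 1/2)*(v - 5)^2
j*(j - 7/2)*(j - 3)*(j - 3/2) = j^4 - 8*j^3 + 81*j^2/4 - 63*j/4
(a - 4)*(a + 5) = a^2 + a - 20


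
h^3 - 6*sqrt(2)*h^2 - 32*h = h*(h - 8*sqrt(2))*(h + 2*sqrt(2))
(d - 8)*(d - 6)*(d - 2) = d^3 - 16*d^2 + 76*d - 96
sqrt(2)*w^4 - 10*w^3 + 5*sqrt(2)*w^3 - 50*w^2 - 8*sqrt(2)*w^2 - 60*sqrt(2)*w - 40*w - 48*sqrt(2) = (w + 4)*(w - 6*sqrt(2))*(w + sqrt(2))*(sqrt(2)*w + sqrt(2))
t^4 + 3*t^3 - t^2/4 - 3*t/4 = t*(t - 1/2)*(t + 1/2)*(t + 3)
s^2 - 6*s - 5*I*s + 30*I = (s - 6)*(s - 5*I)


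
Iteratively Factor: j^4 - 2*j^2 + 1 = (j + 1)*(j^3 - j^2 - j + 1) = (j + 1)^2*(j^2 - 2*j + 1) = (j - 1)*(j + 1)^2*(j - 1)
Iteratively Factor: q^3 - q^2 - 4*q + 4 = (q + 2)*(q^2 - 3*q + 2) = (q - 2)*(q + 2)*(q - 1)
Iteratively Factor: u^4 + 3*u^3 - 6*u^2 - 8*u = (u + 4)*(u^3 - u^2 - 2*u) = (u + 1)*(u + 4)*(u^2 - 2*u) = u*(u + 1)*(u + 4)*(u - 2)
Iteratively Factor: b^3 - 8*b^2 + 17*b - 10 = (b - 1)*(b^2 - 7*b + 10) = (b - 5)*(b - 1)*(b - 2)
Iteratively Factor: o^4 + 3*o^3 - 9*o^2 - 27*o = (o - 3)*(o^3 + 6*o^2 + 9*o) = (o - 3)*(o + 3)*(o^2 + 3*o) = (o - 3)*(o + 3)^2*(o)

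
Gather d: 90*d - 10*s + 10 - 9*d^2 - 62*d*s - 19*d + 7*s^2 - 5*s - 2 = -9*d^2 + d*(71 - 62*s) + 7*s^2 - 15*s + 8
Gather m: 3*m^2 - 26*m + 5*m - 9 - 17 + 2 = 3*m^2 - 21*m - 24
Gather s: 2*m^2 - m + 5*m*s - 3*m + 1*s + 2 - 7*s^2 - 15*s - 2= 2*m^2 - 4*m - 7*s^2 + s*(5*m - 14)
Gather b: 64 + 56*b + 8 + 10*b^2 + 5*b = 10*b^2 + 61*b + 72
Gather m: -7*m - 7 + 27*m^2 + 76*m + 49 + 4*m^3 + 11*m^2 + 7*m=4*m^3 + 38*m^2 + 76*m + 42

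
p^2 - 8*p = p*(p - 8)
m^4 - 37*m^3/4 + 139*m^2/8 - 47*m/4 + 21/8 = (m - 7)*(m - 1)*(m - 3/4)*(m - 1/2)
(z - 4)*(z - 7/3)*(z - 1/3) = z^3 - 20*z^2/3 + 103*z/9 - 28/9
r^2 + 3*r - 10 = (r - 2)*(r + 5)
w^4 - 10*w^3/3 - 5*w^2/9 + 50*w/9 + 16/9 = (w - 8/3)*(w - 2)*(w + 1/3)*(w + 1)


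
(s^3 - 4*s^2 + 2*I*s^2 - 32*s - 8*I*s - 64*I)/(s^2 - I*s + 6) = (s^2 - 4*s - 32)/(s - 3*I)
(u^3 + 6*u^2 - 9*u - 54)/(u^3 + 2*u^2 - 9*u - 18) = (u + 6)/(u + 2)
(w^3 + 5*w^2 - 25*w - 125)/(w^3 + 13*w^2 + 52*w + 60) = (w^2 - 25)/(w^2 + 8*w + 12)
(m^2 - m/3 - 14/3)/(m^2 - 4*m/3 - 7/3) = (m + 2)/(m + 1)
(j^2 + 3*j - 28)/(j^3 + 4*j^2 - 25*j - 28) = 1/(j + 1)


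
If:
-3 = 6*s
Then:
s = -1/2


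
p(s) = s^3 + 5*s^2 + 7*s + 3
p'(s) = 3*s^2 + 10*s + 7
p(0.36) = 6.21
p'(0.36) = 10.99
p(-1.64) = 0.56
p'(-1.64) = -1.33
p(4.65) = 244.21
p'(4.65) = 118.37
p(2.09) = 48.60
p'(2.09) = 41.00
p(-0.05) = 2.66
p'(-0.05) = 6.51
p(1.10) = 18.08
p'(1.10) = 21.63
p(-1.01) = 0.00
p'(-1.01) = -0.04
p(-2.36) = 1.18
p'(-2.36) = 0.11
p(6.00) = 441.00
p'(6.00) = 175.00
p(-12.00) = -1089.00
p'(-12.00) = 319.00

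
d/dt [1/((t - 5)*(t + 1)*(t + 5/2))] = 12*(-t^2 + t + 5)/(4*t^6 - 12*t^5 - 111*t^4 + 80*t^3 + 1050*t^2 + 1500*t + 625)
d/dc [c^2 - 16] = 2*c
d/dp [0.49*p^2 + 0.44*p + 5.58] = 0.98*p + 0.44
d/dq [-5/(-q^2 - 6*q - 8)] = 10*(-q - 3)/(q^2 + 6*q + 8)^2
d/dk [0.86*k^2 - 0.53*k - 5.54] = 1.72*k - 0.53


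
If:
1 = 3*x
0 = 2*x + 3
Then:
No Solution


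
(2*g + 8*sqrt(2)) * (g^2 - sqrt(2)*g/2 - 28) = 2*g^3 + 7*sqrt(2)*g^2 - 64*g - 224*sqrt(2)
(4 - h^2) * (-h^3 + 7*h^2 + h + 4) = h^5 - 7*h^4 - 5*h^3 + 24*h^2 + 4*h + 16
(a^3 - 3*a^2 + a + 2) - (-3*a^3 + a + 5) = 4*a^3 - 3*a^2 - 3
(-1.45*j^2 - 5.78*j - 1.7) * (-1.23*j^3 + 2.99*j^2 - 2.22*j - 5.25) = 1.7835*j^5 + 2.7739*j^4 - 11.9722*j^3 + 15.3611*j^2 + 34.119*j + 8.925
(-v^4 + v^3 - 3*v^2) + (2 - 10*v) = -v^4 + v^3 - 3*v^2 - 10*v + 2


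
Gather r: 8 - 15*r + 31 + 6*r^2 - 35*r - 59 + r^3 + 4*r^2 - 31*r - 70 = r^3 + 10*r^2 - 81*r - 90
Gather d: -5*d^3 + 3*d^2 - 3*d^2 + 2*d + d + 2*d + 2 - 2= -5*d^3 + 5*d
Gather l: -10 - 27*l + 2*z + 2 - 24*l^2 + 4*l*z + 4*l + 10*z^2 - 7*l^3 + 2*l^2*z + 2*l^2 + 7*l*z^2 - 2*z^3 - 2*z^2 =-7*l^3 + l^2*(2*z - 22) + l*(7*z^2 + 4*z - 23) - 2*z^3 + 8*z^2 + 2*z - 8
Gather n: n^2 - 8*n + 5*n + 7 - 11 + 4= n^2 - 3*n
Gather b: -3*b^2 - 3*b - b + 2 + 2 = -3*b^2 - 4*b + 4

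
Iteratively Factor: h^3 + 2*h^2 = (h + 2)*(h^2) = h*(h + 2)*(h)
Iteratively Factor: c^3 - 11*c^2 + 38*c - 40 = (c - 2)*(c^2 - 9*c + 20) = (c - 5)*(c - 2)*(c - 4)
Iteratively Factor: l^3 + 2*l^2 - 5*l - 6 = (l - 2)*(l^2 + 4*l + 3) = (l - 2)*(l + 3)*(l + 1)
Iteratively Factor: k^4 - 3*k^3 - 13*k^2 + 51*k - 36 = (k + 4)*(k^3 - 7*k^2 + 15*k - 9) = (k - 1)*(k + 4)*(k^2 - 6*k + 9) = (k - 3)*(k - 1)*(k + 4)*(k - 3)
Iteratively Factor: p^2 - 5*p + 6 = (p - 3)*(p - 2)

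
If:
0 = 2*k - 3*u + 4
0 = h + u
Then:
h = -u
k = 3*u/2 - 2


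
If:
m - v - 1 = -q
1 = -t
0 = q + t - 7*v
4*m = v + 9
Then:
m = 54/25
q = -38/25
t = -1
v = -9/25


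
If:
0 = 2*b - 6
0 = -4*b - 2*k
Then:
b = 3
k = -6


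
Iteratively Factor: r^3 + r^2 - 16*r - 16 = (r - 4)*(r^2 + 5*r + 4) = (r - 4)*(r + 4)*(r + 1)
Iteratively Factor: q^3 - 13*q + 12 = (q + 4)*(q^2 - 4*q + 3) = (q - 3)*(q + 4)*(q - 1)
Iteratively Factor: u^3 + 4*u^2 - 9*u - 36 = (u + 3)*(u^2 + u - 12) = (u + 3)*(u + 4)*(u - 3)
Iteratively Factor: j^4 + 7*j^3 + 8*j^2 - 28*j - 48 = (j - 2)*(j^3 + 9*j^2 + 26*j + 24) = (j - 2)*(j + 3)*(j^2 + 6*j + 8) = (j - 2)*(j + 2)*(j + 3)*(j + 4)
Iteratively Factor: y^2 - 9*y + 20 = (y - 5)*(y - 4)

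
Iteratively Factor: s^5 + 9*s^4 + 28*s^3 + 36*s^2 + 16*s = (s + 4)*(s^4 + 5*s^3 + 8*s^2 + 4*s) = (s + 1)*(s + 4)*(s^3 + 4*s^2 + 4*s) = s*(s + 1)*(s + 4)*(s^2 + 4*s + 4) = s*(s + 1)*(s + 2)*(s + 4)*(s + 2)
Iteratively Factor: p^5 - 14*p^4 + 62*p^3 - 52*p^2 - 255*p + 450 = (p - 5)*(p^4 - 9*p^3 + 17*p^2 + 33*p - 90) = (p - 5)*(p + 2)*(p^3 - 11*p^2 + 39*p - 45) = (p - 5)*(p - 3)*(p + 2)*(p^2 - 8*p + 15) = (p - 5)*(p - 3)^2*(p + 2)*(p - 5)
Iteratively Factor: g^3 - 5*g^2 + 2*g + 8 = (g + 1)*(g^2 - 6*g + 8) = (g - 2)*(g + 1)*(g - 4)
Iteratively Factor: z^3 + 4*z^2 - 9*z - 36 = (z + 3)*(z^2 + z - 12) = (z + 3)*(z + 4)*(z - 3)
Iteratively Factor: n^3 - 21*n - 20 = (n + 1)*(n^2 - n - 20) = (n - 5)*(n + 1)*(n + 4)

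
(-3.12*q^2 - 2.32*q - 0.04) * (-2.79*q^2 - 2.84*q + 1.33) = 8.7048*q^4 + 15.3336*q^3 + 2.5508*q^2 - 2.972*q - 0.0532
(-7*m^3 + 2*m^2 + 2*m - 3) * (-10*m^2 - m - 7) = 70*m^5 - 13*m^4 + 27*m^3 + 14*m^2 - 11*m + 21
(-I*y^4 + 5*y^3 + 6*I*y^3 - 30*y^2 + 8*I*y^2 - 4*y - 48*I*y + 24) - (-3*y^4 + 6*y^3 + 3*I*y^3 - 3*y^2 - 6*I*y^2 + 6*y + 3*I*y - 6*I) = 3*y^4 - I*y^4 - y^3 + 3*I*y^3 - 27*y^2 + 14*I*y^2 - 10*y - 51*I*y + 24 + 6*I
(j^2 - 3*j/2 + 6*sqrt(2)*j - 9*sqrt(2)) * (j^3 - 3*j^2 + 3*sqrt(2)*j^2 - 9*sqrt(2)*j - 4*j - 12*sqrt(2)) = j^5 - 9*j^4/2 + 9*sqrt(2)*j^4 - 81*sqrt(2)*j^3/2 + 73*j^3/2 - 156*j^2 + 9*sqrt(2)*j^2/2 + 18*j + 54*sqrt(2)*j + 216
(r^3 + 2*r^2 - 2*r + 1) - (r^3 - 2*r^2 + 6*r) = 4*r^2 - 8*r + 1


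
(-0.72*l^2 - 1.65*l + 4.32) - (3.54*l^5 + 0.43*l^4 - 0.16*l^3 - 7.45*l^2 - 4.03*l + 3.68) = -3.54*l^5 - 0.43*l^4 + 0.16*l^3 + 6.73*l^2 + 2.38*l + 0.64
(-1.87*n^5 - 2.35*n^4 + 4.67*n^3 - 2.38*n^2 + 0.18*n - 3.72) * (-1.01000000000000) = 1.8887*n^5 + 2.3735*n^4 - 4.7167*n^3 + 2.4038*n^2 - 0.1818*n + 3.7572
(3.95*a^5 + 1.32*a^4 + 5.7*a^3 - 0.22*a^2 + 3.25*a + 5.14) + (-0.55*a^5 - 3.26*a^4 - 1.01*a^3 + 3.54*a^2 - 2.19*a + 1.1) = 3.4*a^5 - 1.94*a^4 + 4.69*a^3 + 3.32*a^2 + 1.06*a + 6.24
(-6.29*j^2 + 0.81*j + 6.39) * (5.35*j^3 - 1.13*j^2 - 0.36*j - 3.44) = -33.6515*j^5 + 11.4412*j^4 + 35.5356*j^3 + 14.1253*j^2 - 5.0868*j - 21.9816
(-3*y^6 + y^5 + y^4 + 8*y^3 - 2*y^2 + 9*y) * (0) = 0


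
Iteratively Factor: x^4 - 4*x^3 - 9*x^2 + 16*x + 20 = (x - 5)*(x^3 + x^2 - 4*x - 4) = (x - 5)*(x + 2)*(x^2 - x - 2) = (x - 5)*(x + 1)*(x + 2)*(x - 2)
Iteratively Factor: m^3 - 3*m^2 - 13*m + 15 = (m - 5)*(m^2 + 2*m - 3) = (m - 5)*(m - 1)*(m + 3)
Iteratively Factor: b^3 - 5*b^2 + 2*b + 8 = (b + 1)*(b^2 - 6*b + 8) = (b - 4)*(b + 1)*(b - 2)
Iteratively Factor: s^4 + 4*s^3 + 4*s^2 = (s)*(s^3 + 4*s^2 + 4*s) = s*(s + 2)*(s^2 + 2*s) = s*(s + 2)^2*(s)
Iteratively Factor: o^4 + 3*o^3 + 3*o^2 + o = (o + 1)*(o^3 + 2*o^2 + o) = o*(o + 1)*(o^2 + 2*o + 1) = o*(o + 1)^2*(o + 1)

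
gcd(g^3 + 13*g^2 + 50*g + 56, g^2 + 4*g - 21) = g + 7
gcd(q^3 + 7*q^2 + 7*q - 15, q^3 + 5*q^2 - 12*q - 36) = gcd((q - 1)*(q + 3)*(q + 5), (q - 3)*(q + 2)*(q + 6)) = 1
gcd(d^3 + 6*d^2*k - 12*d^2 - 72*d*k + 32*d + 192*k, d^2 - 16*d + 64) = d - 8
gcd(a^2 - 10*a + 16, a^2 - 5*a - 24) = a - 8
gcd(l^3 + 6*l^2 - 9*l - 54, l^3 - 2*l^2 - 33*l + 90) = l^2 + 3*l - 18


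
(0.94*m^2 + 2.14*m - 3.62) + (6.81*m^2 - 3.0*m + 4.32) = 7.75*m^2 - 0.86*m + 0.7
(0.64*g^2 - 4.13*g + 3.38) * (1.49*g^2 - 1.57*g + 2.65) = 0.9536*g^4 - 7.1585*g^3 + 13.2163*g^2 - 16.2511*g + 8.957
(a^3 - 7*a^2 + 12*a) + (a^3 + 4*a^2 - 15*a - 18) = 2*a^3 - 3*a^2 - 3*a - 18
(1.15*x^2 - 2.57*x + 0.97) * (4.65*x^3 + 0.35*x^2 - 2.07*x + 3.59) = 5.3475*x^5 - 11.548*x^4 + 1.2305*x^3 + 9.7879*x^2 - 11.2342*x + 3.4823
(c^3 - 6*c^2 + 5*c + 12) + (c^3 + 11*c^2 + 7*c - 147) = 2*c^3 + 5*c^2 + 12*c - 135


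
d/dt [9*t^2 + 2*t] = 18*t + 2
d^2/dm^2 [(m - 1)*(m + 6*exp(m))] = 6*m*exp(m) + 6*exp(m) + 2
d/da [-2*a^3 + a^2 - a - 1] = -6*a^2 + 2*a - 1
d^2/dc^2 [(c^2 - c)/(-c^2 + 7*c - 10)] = 12*(-c^3 + 5*c^2 - 5*c - 5)/(c^6 - 21*c^5 + 177*c^4 - 763*c^3 + 1770*c^2 - 2100*c + 1000)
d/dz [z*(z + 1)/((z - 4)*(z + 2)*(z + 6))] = (-z^4 - 2*z^3 - 24*z^2 - 96*z - 48)/(z^6 + 8*z^5 - 24*z^4 - 256*z^3 + 16*z^2 + 1920*z + 2304)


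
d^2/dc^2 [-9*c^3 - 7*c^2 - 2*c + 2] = -54*c - 14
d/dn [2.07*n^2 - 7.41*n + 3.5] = 4.14*n - 7.41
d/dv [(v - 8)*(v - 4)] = 2*v - 12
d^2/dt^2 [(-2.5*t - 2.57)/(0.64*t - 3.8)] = -14.265344/(0.64*t - 3.8)^3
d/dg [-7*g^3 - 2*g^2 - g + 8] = -21*g^2 - 4*g - 1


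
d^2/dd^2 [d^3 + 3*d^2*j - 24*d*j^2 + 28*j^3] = 6*d + 6*j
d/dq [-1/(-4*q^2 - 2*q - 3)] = 2*(-4*q - 1)/(4*q^2 + 2*q + 3)^2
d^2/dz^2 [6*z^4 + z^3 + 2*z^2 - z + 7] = 72*z^2 + 6*z + 4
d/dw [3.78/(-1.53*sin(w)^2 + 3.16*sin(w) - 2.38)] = (11.5668*sin(w) - 11.9448)*cos(w)/(1.53*sin(w)^2 - 3.16*sin(w) + 2.38)^2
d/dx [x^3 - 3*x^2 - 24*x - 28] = 3*x^2 - 6*x - 24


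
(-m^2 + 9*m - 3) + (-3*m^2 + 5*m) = -4*m^2 + 14*m - 3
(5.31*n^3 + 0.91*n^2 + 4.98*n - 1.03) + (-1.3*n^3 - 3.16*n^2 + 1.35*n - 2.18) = 4.01*n^3 - 2.25*n^2 + 6.33*n - 3.21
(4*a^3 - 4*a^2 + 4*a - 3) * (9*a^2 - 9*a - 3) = 36*a^5 - 72*a^4 + 60*a^3 - 51*a^2 + 15*a + 9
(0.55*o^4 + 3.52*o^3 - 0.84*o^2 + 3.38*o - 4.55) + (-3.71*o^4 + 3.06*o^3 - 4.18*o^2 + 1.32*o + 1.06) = -3.16*o^4 + 6.58*o^3 - 5.02*o^2 + 4.7*o - 3.49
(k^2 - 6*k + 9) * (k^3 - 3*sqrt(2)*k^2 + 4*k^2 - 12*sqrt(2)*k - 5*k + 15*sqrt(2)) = k^5 - 3*sqrt(2)*k^4 - 2*k^4 - 20*k^3 + 6*sqrt(2)*k^3 + 66*k^2 + 60*sqrt(2)*k^2 - 198*sqrt(2)*k - 45*k + 135*sqrt(2)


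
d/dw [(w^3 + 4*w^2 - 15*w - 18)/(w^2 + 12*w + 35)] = (w^4 + 24*w^3 + 168*w^2 + 316*w - 309)/(w^4 + 24*w^3 + 214*w^2 + 840*w + 1225)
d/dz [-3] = 0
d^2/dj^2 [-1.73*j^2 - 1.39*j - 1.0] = -3.46000000000000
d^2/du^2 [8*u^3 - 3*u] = 48*u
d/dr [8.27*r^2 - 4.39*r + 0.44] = 16.54*r - 4.39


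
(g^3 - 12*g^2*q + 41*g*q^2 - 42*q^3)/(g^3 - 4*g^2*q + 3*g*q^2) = (-g^2 + 9*g*q - 14*q^2)/(g*(-g + q))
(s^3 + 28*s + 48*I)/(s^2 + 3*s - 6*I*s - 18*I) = (s^2 + 6*I*s - 8)/(s + 3)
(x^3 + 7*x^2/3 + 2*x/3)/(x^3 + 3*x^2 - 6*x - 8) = x*(3*x^2 + 7*x + 2)/(3*(x^3 + 3*x^2 - 6*x - 8))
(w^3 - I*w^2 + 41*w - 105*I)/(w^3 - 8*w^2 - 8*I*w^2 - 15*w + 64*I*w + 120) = (w + 7*I)/(w - 8)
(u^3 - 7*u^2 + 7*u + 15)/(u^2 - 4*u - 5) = u - 3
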